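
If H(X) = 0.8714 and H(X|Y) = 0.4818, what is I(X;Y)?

I(X;Y) = H(X) - H(X|Y)
I(X;Y) = 0.8714 - 0.4818 = 0.3896 bits


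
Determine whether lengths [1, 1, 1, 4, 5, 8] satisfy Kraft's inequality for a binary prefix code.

Kraft inequality: Σ 2^(-l_i) ≤ 1 for prefix-free code
Calculating: 2^(-1) + 2^(-1) + 2^(-1) + 2^(-4) + 2^(-5) + 2^(-8)
= 0.5 + 0.5 + 0.5 + 0.0625 + 0.03125 + 0.00390625
= 1.5977
Since 1.5977 > 1, prefix-free code does not exist


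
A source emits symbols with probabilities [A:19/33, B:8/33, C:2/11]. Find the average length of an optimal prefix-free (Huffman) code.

Huffman tree construction:
Combine smallest probabilities repeatedly
Resulting codes:
  A: 1 (length 1)
  B: 01 (length 2)
  C: 00 (length 2)
Average length = Σ p(s) × length(s) = 1.4242 bits


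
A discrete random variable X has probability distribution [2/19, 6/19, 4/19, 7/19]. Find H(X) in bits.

H(X) = -Σ p(x) log₂ p(x)
  -2/19 × log₂(2/19) = 0.3419
  -6/19 × log₂(6/19) = 0.5251
  -4/19 × log₂(4/19) = 0.4732
  -7/19 × log₂(7/19) = 0.5307
H(X) = 1.8710 bits


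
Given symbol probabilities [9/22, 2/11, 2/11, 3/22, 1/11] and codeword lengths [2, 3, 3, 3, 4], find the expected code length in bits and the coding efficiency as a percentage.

Average length L = Σ p_i × l_i = 2.6818 bits
Entropy H = 2.1283 bits
Efficiency η = H/L × 100% = 79.36%


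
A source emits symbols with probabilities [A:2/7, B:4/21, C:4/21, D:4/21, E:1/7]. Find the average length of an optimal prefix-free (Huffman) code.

Huffman tree construction:
Combine smallest probabilities repeatedly
Resulting codes:
  A: 10 (length 2)
  B: 111 (length 3)
  C: 00 (length 2)
  D: 01 (length 2)
  E: 110 (length 3)
Average length = Σ p(s) × length(s) = 2.3333 bits


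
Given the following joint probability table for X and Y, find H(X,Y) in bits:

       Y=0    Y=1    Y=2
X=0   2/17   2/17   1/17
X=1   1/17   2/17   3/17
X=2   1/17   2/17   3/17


H(X,Y) = -Σ p(x,y) log₂ p(x,y)
  p(0,0)=2/17: -0.1176 × log₂(0.1176) = 0.3632
  p(0,1)=2/17: -0.1176 × log₂(0.1176) = 0.3632
  p(0,2)=1/17: -0.0588 × log₂(0.0588) = 0.2404
  p(1,0)=1/17: -0.0588 × log₂(0.0588) = 0.2404
  p(1,1)=2/17: -0.1176 × log₂(0.1176) = 0.3632
  p(1,2)=3/17: -0.1765 × log₂(0.1765) = 0.4416
  p(2,0)=1/17: -0.0588 × log₂(0.0588) = 0.2404
  p(2,1)=2/17: -0.1176 × log₂(0.1176) = 0.3632
  p(2,2)=3/17: -0.1765 × log₂(0.1765) = 0.4416
H(X,Y) = 3.0575 bits


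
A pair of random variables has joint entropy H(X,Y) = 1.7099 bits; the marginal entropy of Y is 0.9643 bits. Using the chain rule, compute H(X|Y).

Chain rule: H(X,Y) = H(X|Y) + H(Y)
H(X|Y) = H(X,Y) - H(Y) = 1.7099 - 0.9643 = 0.7456 bits


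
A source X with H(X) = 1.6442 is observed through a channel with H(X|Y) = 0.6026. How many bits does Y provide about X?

I(X;Y) = H(X) - H(X|Y)
I(X;Y) = 1.6442 - 0.6026 = 1.0416 bits


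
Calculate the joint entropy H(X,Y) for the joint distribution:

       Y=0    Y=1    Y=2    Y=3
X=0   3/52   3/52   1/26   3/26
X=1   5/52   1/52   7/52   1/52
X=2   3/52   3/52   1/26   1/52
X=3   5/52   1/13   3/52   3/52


H(X,Y) = -Σ p(x,y) log₂ p(x,y)
  p(0,0)=3/52: -0.0577 × log₂(0.0577) = 0.2374
  p(0,1)=3/52: -0.0577 × log₂(0.0577) = 0.2374
  p(0,2)=1/26: -0.0385 × log₂(0.0385) = 0.1808
  p(0,3)=3/26: -0.1154 × log₂(0.1154) = 0.3595
  p(1,0)=5/52: -0.0962 × log₂(0.0962) = 0.3249
  p(1,1)=1/52: -0.0192 × log₂(0.0192) = 0.1096
  p(1,2)=7/52: -0.1346 × log₂(0.1346) = 0.3895
  p(1,3)=1/52: -0.0192 × log₂(0.0192) = 0.1096
  p(2,0)=3/52: -0.0577 × log₂(0.0577) = 0.2374
  p(2,1)=3/52: -0.0577 × log₂(0.0577) = 0.2374
  p(2,2)=1/26: -0.0385 × log₂(0.0385) = 0.1808
  p(2,3)=1/52: -0.0192 × log₂(0.0192) = 0.1096
  p(3,0)=5/52: -0.0962 × log₂(0.0962) = 0.3249
  p(3,1)=1/13: -0.0769 × log₂(0.0769) = 0.2846
  p(3,2)=3/52: -0.0577 × log₂(0.0577) = 0.2374
  p(3,3)=3/52: -0.0577 × log₂(0.0577) = 0.2374
H(X,Y) = 3.7983 bits


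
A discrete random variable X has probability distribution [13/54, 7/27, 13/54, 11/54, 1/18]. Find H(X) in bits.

H(X) = -Σ p(x) log₂ p(x)
  -13/54 × log₂(13/54) = 0.4946
  -7/27 × log₂(7/27) = 0.5049
  -13/54 × log₂(13/54) = 0.4946
  -11/54 × log₂(11/54) = 0.4676
  -1/18 × log₂(1/18) = 0.2317
H(X) = 2.1933 bits


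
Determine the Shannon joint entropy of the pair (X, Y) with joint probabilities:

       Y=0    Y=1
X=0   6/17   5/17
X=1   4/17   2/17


H(X,Y) = -Σ p(x,y) log₂ p(x,y)
  p(0,0)=6/17: -0.3529 × log₂(0.3529) = 0.5303
  p(0,1)=5/17: -0.2941 × log₂(0.2941) = 0.5193
  p(1,0)=4/17: -0.2353 × log₂(0.2353) = 0.4912
  p(1,1)=2/17: -0.1176 × log₂(0.1176) = 0.3632
H(X,Y) = 1.9040 bits


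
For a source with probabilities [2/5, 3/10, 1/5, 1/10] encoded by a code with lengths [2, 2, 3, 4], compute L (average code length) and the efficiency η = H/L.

Average length L = Σ p_i × l_i = 2.4000 bits
Entropy H = 1.8464 bits
Efficiency η = H/L × 100% = 76.93%


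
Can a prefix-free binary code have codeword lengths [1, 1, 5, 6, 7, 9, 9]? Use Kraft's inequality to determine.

Kraft inequality: Σ 2^(-l_i) ≤ 1 for prefix-free code
Calculating: 2^(-1) + 2^(-1) + 2^(-5) + 2^(-6) + 2^(-7) + 2^(-9) + 2^(-9)
= 0.5 + 0.5 + 0.03125 + 0.015625 + 0.0078125 + 0.001953125 + 0.001953125
= 1.0586
Since 1.0586 > 1, prefix-free code does not exist


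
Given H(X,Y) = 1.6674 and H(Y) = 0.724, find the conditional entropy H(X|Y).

Chain rule: H(X,Y) = H(X|Y) + H(Y)
H(X|Y) = H(X,Y) - H(Y) = 1.6674 - 0.724 = 0.9434 bits


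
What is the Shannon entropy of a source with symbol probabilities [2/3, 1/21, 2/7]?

H(X) = -Σ p(x) log₂ p(x)
  -2/3 × log₂(2/3) = 0.3900
  -1/21 × log₂(1/21) = 0.2092
  -2/7 × log₂(2/7) = 0.5164
H(X) = 1.1155 bits


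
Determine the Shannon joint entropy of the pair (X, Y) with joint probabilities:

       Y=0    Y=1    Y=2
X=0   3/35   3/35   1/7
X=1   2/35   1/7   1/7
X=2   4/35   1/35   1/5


H(X,Y) = -Σ p(x,y) log₂ p(x,y)
  p(0,0)=3/35: -0.0857 × log₂(0.0857) = 0.3038
  p(0,1)=3/35: -0.0857 × log₂(0.0857) = 0.3038
  p(0,2)=1/7: -0.1429 × log₂(0.1429) = 0.4011
  p(1,0)=2/35: -0.0571 × log₂(0.0571) = 0.2360
  p(1,1)=1/7: -0.1429 × log₂(0.1429) = 0.4011
  p(1,2)=1/7: -0.1429 × log₂(0.1429) = 0.4011
  p(2,0)=4/35: -0.1143 × log₂(0.1143) = 0.3576
  p(2,1)=1/35: -0.0286 × log₂(0.0286) = 0.1466
  p(2,2)=1/5: -0.2000 × log₂(0.2000) = 0.4644
H(X,Y) = 3.0153 bits


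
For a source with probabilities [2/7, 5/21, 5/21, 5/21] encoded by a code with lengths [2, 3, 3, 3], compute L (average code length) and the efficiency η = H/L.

Average length L = Σ p_i × l_i = 2.7143 bits
Entropy H = 1.9952 bits
Efficiency η = H/L × 100% = 73.51%


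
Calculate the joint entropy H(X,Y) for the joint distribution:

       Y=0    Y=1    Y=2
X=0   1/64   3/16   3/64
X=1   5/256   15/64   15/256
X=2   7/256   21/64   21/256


H(X,Y) = -Σ p(x,y) log₂ p(x,y)
  p(0,0)=1/64: -0.0156 × log₂(0.0156) = 0.0938
  p(0,1)=3/16: -0.1875 × log₂(0.1875) = 0.4528
  p(0,2)=3/64: -0.0469 × log₂(0.0469) = 0.2070
  p(1,0)=5/256: -0.0195 × log₂(0.0195) = 0.1109
  p(1,1)=15/64: -0.2344 × log₂(0.2344) = 0.4906
  p(1,2)=15/256: -0.0586 × log₂(0.0586) = 0.2398
  p(2,0)=7/256: -0.0273 × log₂(0.0273) = 0.1420
  p(2,1)=21/64: -0.3281 × log₂(0.3281) = 0.5275
  p(2,2)=21/256: -0.0820 × log₂(0.0820) = 0.2959
H(X,Y) = 2.5603 bits


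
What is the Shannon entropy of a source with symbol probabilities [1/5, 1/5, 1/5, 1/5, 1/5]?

H(X) = -Σ p(x) log₂ p(x)
  -1/5 × log₂(1/5) = 0.4644
  -1/5 × log₂(1/5) = 0.4644
  -1/5 × log₂(1/5) = 0.4644
  -1/5 × log₂(1/5) = 0.4644
  -1/5 × log₂(1/5) = 0.4644
H(X) = 2.3219 bits


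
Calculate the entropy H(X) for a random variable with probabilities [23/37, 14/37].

H(X) = -Σ p(x) log₂ p(x)
  -23/37 × log₂(23/37) = 0.4264
  -14/37 × log₂(14/37) = 0.5305
H(X) = 0.9569 bits


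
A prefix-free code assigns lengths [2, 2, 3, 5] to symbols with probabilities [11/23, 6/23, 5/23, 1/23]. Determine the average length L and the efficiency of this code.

Average length L = Σ p_i × l_i = 2.3478 bits
Entropy H = 1.6899 bits
Efficiency η = H/L × 100% = 71.98%


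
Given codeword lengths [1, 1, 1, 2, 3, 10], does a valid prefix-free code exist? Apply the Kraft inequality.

Kraft inequality: Σ 2^(-l_i) ≤ 1 for prefix-free code
Calculating: 2^(-1) + 2^(-1) + 2^(-1) + 2^(-2) + 2^(-3) + 2^(-10)
= 0.5 + 0.5 + 0.5 + 0.25 + 0.125 + 0.0009765625
= 1.8760
Since 1.8760 > 1, prefix-free code does not exist


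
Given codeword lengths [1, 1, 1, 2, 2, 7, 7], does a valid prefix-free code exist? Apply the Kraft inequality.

Kraft inequality: Σ 2^(-l_i) ≤ 1 for prefix-free code
Calculating: 2^(-1) + 2^(-1) + 2^(-1) + 2^(-2) + 2^(-2) + 2^(-7) + 2^(-7)
= 0.5 + 0.5 + 0.5 + 0.25 + 0.25 + 0.0078125 + 0.0078125
= 2.0156
Since 2.0156 > 1, prefix-free code does not exist


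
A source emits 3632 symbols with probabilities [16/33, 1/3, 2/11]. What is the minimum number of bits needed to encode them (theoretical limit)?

Entropy H = 1.4819 bits/symbol
Minimum bits = H × n = 1.4819 × 3632
= 5382.13 bits


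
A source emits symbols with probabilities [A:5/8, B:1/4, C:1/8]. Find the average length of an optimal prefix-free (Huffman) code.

Huffman tree construction:
Combine smallest probabilities repeatedly
Resulting codes:
  A: 1 (length 1)
  B: 01 (length 2)
  C: 00 (length 2)
Average length = Σ p(s) × length(s) = 1.3750 bits


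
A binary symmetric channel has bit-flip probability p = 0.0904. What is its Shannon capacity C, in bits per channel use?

For BSC with error probability p:
C = 1 - H(p) where H(p) is binary entropy
H(0.0904) = -0.0904 × log₂(0.0904) - 0.9096 × log₂(0.9096)
H(p) = 0.4378
C = 1 - 0.4378 = 0.5622 bits/use


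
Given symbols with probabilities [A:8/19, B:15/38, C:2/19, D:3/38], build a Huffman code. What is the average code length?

Huffman tree construction:
Combine smallest probabilities repeatedly
Resulting codes:
  A: 0 (length 1)
  B: 11 (length 2)
  C: 101 (length 3)
  D: 100 (length 3)
Average length = Σ p(s) × length(s) = 1.7632 bits


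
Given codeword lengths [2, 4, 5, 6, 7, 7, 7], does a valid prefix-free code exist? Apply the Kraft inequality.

Kraft inequality: Σ 2^(-l_i) ≤ 1 for prefix-free code
Calculating: 2^(-2) + 2^(-4) + 2^(-5) + 2^(-6) + 2^(-7) + 2^(-7) + 2^(-7)
= 0.25 + 0.0625 + 0.03125 + 0.015625 + 0.0078125 + 0.0078125 + 0.0078125
= 0.3828
Since 0.3828 ≤ 1, prefix-free code exists


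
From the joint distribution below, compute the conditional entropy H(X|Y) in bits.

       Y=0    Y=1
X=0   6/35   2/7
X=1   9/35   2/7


H(X|Y) = Σ_y p(y) H(X|Y=y)
  p(Y=0) = 3/7, H(X|Y=0) = 0.9710
  p(Y=1) = 4/7, H(X|Y=1) = 1.0000
H(X|Y) = 0.4286×0.9710 + 0.5714×1.0000 = 0.9876 bits


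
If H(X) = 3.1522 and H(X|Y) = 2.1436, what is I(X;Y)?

I(X;Y) = H(X) - H(X|Y)
I(X;Y) = 3.1522 - 2.1436 = 1.0086 bits


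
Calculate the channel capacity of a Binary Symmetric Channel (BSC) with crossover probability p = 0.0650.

For BSC with error probability p:
C = 1 - H(p) where H(p) is binary entropy
H(0.0650) = -0.0650 × log₂(0.0650) - 0.9350 × log₂(0.9350)
H(p) = 0.3470
C = 1 - 0.3470 = 0.6530 bits/use


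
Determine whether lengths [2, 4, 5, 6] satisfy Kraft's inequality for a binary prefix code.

Kraft inequality: Σ 2^(-l_i) ≤ 1 for prefix-free code
Calculating: 2^(-2) + 2^(-4) + 2^(-5) + 2^(-6)
= 0.25 + 0.0625 + 0.03125 + 0.015625
= 0.3594
Since 0.3594 ≤ 1, prefix-free code exists


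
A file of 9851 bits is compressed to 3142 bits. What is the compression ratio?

Compression ratio = Original / Compressed
= 9851 / 3142 = 3.14:1


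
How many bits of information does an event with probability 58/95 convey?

Information content I(x) = -log₂(p(x))
I = -log₂(58/95) = -log₂(0.6105)
I = 0.7119 bits


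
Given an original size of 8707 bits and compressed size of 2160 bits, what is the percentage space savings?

Space savings = (1 - Compressed/Original) × 100%
= (1 - 2160/8707) × 100%
= 75.19%


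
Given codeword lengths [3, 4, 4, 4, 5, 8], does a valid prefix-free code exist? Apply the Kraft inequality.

Kraft inequality: Σ 2^(-l_i) ≤ 1 for prefix-free code
Calculating: 2^(-3) + 2^(-4) + 2^(-4) + 2^(-4) + 2^(-5) + 2^(-8)
= 0.125 + 0.0625 + 0.0625 + 0.0625 + 0.03125 + 0.00390625
= 0.3477
Since 0.3477 ≤ 1, prefix-free code exists


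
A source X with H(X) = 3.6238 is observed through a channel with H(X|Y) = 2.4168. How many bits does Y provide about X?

I(X;Y) = H(X) - H(X|Y)
I(X;Y) = 3.6238 - 2.4168 = 1.207 bits


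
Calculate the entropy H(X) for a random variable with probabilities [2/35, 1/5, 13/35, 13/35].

H(X) = -Σ p(x) log₂ p(x)
  -2/35 × log₂(2/35) = 0.2360
  -1/5 × log₂(1/5) = 0.4644
  -13/35 × log₂(13/35) = 0.5307
  -13/35 × log₂(13/35) = 0.5307
H(X) = 1.7618 bits


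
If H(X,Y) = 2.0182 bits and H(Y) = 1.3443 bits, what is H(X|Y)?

Chain rule: H(X,Y) = H(X|Y) + H(Y)
H(X|Y) = H(X,Y) - H(Y) = 2.0182 - 1.3443 = 0.6739 bits


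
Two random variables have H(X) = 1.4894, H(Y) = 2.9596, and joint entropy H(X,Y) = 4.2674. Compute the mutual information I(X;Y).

I(X;Y) = H(X) + H(Y) - H(X,Y)
I(X;Y) = 1.4894 + 2.9596 - 4.2674 = 0.1816 bits


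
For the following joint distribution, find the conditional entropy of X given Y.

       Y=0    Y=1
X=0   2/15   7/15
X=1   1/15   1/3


H(X|Y) = Σ_y p(y) H(X|Y=y)
  p(Y=0) = 1/5, H(X|Y=0) = 0.9183
  p(Y=1) = 4/5, H(X|Y=1) = 0.9799
H(X|Y) = 0.2000×0.9183 + 0.8000×0.9799 = 0.9676 bits


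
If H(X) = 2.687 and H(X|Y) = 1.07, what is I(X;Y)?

I(X;Y) = H(X) - H(X|Y)
I(X;Y) = 2.687 - 1.07 = 1.617 bits


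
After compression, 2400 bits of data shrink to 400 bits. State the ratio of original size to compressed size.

Compression ratio = Original / Compressed
= 2400 / 400 = 6.00:1


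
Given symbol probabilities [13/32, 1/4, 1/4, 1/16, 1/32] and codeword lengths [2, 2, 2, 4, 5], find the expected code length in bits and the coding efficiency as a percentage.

Average length L = Σ p_i × l_i = 2.2188 bits
Entropy H = 1.9342 bits
Efficiency η = H/L × 100% = 87.18%


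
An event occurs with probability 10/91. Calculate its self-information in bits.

Information content I(x) = -log₂(p(x))
I = -log₂(10/91) = -log₂(0.1099)
I = 3.1859 bits


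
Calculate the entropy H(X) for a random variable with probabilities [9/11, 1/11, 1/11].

H(X) = -Σ p(x) log₂ p(x)
  -9/11 × log₂(9/11) = 0.2369
  -1/11 × log₂(1/11) = 0.3145
  -1/11 × log₂(1/11) = 0.3145
H(X) = 0.8659 bits


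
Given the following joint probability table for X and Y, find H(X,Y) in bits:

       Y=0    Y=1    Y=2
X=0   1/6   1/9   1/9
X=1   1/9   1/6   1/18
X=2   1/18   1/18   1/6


H(X,Y) = -Σ p(x,y) log₂ p(x,y)
  p(0,0)=1/6: -0.1667 × log₂(0.1667) = 0.4308
  p(0,1)=1/9: -0.1111 × log₂(0.1111) = 0.3522
  p(0,2)=1/9: -0.1111 × log₂(0.1111) = 0.3522
  p(1,0)=1/9: -0.1111 × log₂(0.1111) = 0.3522
  p(1,1)=1/6: -0.1667 × log₂(0.1667) = 0.4308
  p(1,2)=1/18: -0.0556 × log₂(0.0556) = 0.2317
  p(2,0)=1/18: -0.0556 × log₂(0.0556) = 0.2317
  p(2,1)=1/18: -0.0556 × log₂(0.0556) = 0.2317
  p(2,2)=1/6: -0.1667 × log₂(0.1667) = 0.4308
H(X,Y) = 3.0441 bits


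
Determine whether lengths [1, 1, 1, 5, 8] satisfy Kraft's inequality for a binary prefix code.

Kraft inequality: Σ 2^(-l_i) ≤ 1 for prefix-free code
Calculating: 2^(-1) + 2^(-1) + 2^(-1) + 2^(-5) + 2^(-8)
= 0.5 + 0.5 + 0.5 + 0.03125 + 0.00390625
= 1.5352
Since 1.5352 > 1, prefix-free code does not exist


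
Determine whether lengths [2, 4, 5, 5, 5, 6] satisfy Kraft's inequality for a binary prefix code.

Kraft inequality: Σ 2^(-l_i) ≤ 1 for prefix-free code
Calculating: 2^(-2) + 2^(-4) + 2^(-5) + 2^(-5) + 2^(-5) + 2^(-6)
= 0.25 + 0.0625 + 0.03125 + 0.03125 + 0.03125 + 0.015625
= 0.4219
Since 0.4219 ≤ 1, prefix-free code exists


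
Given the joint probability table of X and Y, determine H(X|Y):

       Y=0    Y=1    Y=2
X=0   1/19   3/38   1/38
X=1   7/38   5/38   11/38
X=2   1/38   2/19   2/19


H(X|Y) = Σ_y p(y) H(X|Y=y)
  p(Y=0) = 5/19, H(X|Y=0) = 1.1568
  p(Y=1) = 6/19, H(X|Y=1) = 1.5546
  p(Y=2) = 8/19, H(X|Y=2) = 1.1216
H(X|Y) = 0.2632×1.1568 + 0.3158×1.5546 + 0.4211×1.1216 = 1.2676 bits


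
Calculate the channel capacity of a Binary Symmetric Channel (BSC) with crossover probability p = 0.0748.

For BSC with error probability p:
C = 1 - H(p) where H(p) is binary entropy
H(0.0748) = -0.0748 × log₂(0.0748) - 0.9252 × log₂(0.9252)
H(p) = 0.3836
C = 1 - 0.3836 = 0.6164 bits/use


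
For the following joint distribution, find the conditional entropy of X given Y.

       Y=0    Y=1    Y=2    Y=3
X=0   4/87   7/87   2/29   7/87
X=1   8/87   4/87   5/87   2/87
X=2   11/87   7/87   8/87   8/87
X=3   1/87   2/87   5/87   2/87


H(X|Y) = Σ_y p(y) H(X|Y=y)
  p(Y=0) = 8/29, H(X|Y=0) = 1.6661
  p(Y=1) = 20/87, H(X|Y=1) = 1.8568
  p(Y=2) = 8/29, H(X|Y=2) = 1.9713
  p(Y=3) = 19/87, H(X|Y=3) = 1.7400
H(X|Y) = 0.2759×1.6661 + 0.2299×1.8568 + 0.2759×1.9713 + 0.2184×1.7400 = 1.8102 bits


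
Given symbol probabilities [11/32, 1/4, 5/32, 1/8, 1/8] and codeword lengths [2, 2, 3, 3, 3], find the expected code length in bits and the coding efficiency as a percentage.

Average length L = Σ p_i × l_i = 2.4062 bits
Entropy H = 2.1980 bits
Efficiency η = H/L × 100% = 91.35%


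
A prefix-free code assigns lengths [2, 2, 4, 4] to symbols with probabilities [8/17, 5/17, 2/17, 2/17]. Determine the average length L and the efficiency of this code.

Average length L = Σ p_i × l_i = 2.4706 bits
Entropy H = 1.7575 bits
Efficiency η = H/L × 100% = 71.14%


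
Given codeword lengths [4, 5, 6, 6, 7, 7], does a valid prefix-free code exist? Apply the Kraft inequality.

Kraft inequality: Σ 2^(-l_i) ≤ 1 for prefix-free code
Calculating: 2^(-4) + 2^(-5) + 2^(-6) + 2^(-6) + 2^(-7) + 2^(-7)
= 0.0625 + 0.03125 + 0.015625 + 0.015625 + 0.0078125 + 0.0078125
= 0.1406
Since 0.1406 ≤ 1, prefix-free code exists


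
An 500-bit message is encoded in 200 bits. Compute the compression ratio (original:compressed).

Compression ratio = Original / Compressed
= 500 / 200 = 2.50:1


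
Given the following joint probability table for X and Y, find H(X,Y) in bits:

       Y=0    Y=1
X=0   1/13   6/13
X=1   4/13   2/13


H(X,Y) = -Σ p(x,y) log₂ p(x,y)
  p(0,0)=1/13: -0.0769 × log₂(0.0769) = 0.2846
  p(0,1)=6/13: -0.4615 × log₂(0.4615) = 0.5148
  p(1,0)=4/13: -0.3077 × log₂(0.3077) = 0.5232
  p(1,1)=2/13: -0.1538 × log₂(0.1538) = 0.4155
H(X,Y) = 1.7381 bits


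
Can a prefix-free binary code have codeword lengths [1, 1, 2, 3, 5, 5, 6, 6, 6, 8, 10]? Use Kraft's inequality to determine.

Kraft inequality: Σ 2^(-l_i) ≤ 1 for prefix-free code
Calculating: 2^(-1) + 2^(-1) + 2^(-2) + 2^(-3) + 2^(-5) + 2^(-5) + 2^(-6) + 2^(-6) + 2^(-6) + 2^(-8) + 2^(-10)
= 0.5 + 0.5 + 0.25 + 0.125 + 0.03125 + 0.03125 + 0.015625 + 0.015625 + 0.015625 + 0.00390625 + 0.0009765625
= 1.4893
Since 1.4893 > 1, prefix-free code does not exist


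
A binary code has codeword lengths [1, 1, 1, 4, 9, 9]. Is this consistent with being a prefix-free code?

Kraft inequality: Σ 2^(-l_i) ≤ 1 for prefix-free code
Calculating: 2^(-1) + 2^(-1) + 2^(-1) + 2^(-4) + 2^(-9) + 2^(-9)
= 0.5 + 0.5 + 0.5 + 0.0625 + 0.001953125 + 0.001953125
= 1.5664
Since 1.5664 > 1, prefix-free code does not exist


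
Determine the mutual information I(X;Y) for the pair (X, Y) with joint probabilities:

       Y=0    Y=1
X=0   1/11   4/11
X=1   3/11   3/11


H(X) = 0.9940, H(Y) = 0.9457, H(X,Y) = 1.8676
I(X;Y) = H(X) + H(Y) - H(X,Y) = 0.0721 bits


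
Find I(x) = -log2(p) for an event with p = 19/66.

Information content I(x) = -log₂(p(x))
I = -log₂(19/66) = -log₂(0.2879)
I = 1.7965 bits


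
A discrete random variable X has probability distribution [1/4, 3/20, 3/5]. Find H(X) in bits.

H(X) = -Σ p(x) log₂ p(x)
  -1/4 × log₂(1/4) = 0.5000
  -3/20 × log₂(3/20) = 0.4105
  -3/5 × log₂(3/5) = 0.4422
H(X) = 1.3527 bits


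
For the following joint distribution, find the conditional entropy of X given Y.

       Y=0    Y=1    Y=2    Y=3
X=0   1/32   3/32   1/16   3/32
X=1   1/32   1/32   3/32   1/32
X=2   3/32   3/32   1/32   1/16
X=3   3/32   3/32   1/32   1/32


H(X|Y) = Σ_y p(y) H(X|Y=y)
  p(Y=0) = 1/4, H(X|Y=0) = 1.8113
  p(Y=1) = 5/16, H(X|Y=1) = 1.8955
  p(Y=2) = 7/32, H(X|Y=2) = 1.8424
  p(Y=3) = 7/32, H(X|Y=3) = 1.8424
H(X|Y) = 0.2500×1.8113 + 0.3125×1.8955 + 0.2188×1.8424 + 0.2188×1.8424 = 1.8512 bits


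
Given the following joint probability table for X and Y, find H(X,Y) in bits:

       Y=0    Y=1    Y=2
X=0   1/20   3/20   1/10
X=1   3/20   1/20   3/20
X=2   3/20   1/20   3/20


H(X,Y) = -Σ p(x,y) log₂ p(x,y)
  p(0,0)=1/20: -0.0500 × log₂(0.0500) = 0.2161
  p(0,1)=3/20: -0.1500 × log₂(0.1500) = 0.4105
  p(0,2)=1/10: -0.1000 × log₂(0.1000) = 0.3322
  p(1,0)=3/20: -0.1500 × log₂(0.1500) = 0.4105
  p(1,1)=1/20: -0.0500 × log₂(0.0500) = 0.2161
  p(1,2)=3/20: -0.1500 × log₂(0.1500) = 0.4105
  p(2,0)=3/20: -0.1500 × log₂(0.1500) = 0.4105
  p(2,1)=1/20: -0.0500 × log₂(0.0500) = 0.2161
  p(2,2)=3/20: -0.1500 × log₂(0.1500) = 0.4105
H(X,Y) = 3.0332 bits


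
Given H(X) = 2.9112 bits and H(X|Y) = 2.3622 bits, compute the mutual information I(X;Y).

I(X;Y) = H(X) - H(X|Y)
I(X;Y) = 2.9112 - 2.3622 = 0.549 bits


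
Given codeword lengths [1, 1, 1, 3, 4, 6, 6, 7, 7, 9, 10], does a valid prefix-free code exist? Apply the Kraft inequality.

Kraft inequality: Σ 2^(-l_i) ≤ 1 for prefix-free code
Calculating: 2^(-1) + 2^(-1) + 2^(-1) + 2^(-3) + 2^(-4) + 2^(-6) + 2^(-6) + 2^(-7) + 2^(-7) + 2^(-9) + 2^(-10)
= 0.5 + 0.5 + 0.5 + 0.125 + 0.0625 + 0.015625 + 0.015625 + 0.0078125 + 0.0078125 + 0.001953125 + 0.0009765625
= 1.7373
Since 1.7373 > 1, prefix-free code does not exist


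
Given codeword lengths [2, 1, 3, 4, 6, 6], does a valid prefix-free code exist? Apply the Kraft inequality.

Kraft inequality: Σ 2^(-l_i) ≤ 1 for prefix-free code
Calculating: 2^(-2) + 2^(-1) + 2^(-3) + 2^(-4) + 2^(-6) + 2^(-6)
= 0.25 + 0.5 + 0.125 + 0.0625 + 0.015625 + 0.015625
= 0.9688
Since 0.9688 ≤ 1, prefix-free code exists


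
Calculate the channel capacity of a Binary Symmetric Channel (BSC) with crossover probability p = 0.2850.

For BSC with error probability p:
C = 1 - H(p) where H(p) is binary entropy
H(0.2850) = -0.2850 × log₂(0.2850) - 0.7150 × log₂(0.7150)
H(p) = 0.8622
C = 1 - 0.8622 = 0.1378 bits/use


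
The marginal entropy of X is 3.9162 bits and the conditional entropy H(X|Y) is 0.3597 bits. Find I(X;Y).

I(X;Y) = H(X) - H(X|Y)
I(X;Y) = 3.9162 - 0.3597 = 3.5565 bits


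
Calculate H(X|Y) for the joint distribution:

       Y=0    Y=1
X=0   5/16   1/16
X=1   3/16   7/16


H(X|Y) = Σ_y p(y) H(X|Y=y)
  p(Y=0) = 1/2, H(X|Y=0) = 0.9544
  p(Y=1) = 1/2, H(X|Y=1) = 0.5436
H(X|Y) = 0.5000×0.9544 + 0.5000×0.5436 = 0.7490 bits


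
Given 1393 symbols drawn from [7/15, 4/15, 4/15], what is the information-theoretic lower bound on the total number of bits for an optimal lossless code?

Entropy H = 1.5301 bits/symbol
Minimum bits = H × n = 1.5301 × 1393
= 2131.46 bits


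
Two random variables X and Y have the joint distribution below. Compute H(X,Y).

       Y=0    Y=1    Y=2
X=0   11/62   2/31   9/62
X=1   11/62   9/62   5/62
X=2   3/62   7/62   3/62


H(X,Y) = -Σ p(x,y) log₂ p(x,y)
  p(0,0)=11/62: -0.1774 × log₂(0.1774) = 0.4426
  p(0,1)=2/31: -0.0645 × log₂(0.0645) = 0.2551
  p(0,2)=9/62: -0.1452 × log₂(0.1452) = 0.4042
  p(1,0)=11/62: -0.1774 × log₂(0.1774) = 0.4426
  p(1,1)=9/62: -0.1452 × log₂(0.1452) = 0.4042
  p(1,2)=5/62: -0.0806 × log₂(0.0806) = 0.2929
  p(2,0)=3/62: -0.0484 × log₂(0.0484) = 0.2114
  p(2,1)=7/62: -0.1129 × log₂(0.1129) = 0.3553
  p(2,2)=3/62: -0.0484 × log₂(0.0484) = 0.2114
H(X,Y) = 3.0197 bits


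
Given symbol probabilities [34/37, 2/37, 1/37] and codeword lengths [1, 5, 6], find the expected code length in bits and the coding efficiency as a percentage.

Average length L = Σ p_i × l_i = 1.3514 bits
Entropy H = 0.4804 bits
Efficiency η = H/L × 100% = 35.55%


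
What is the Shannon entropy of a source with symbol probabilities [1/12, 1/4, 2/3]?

H(X) = -Σ p(x) log₂ p(x)
  -1/12 × log₂(1/12) = 0.2987
  -1/4 × log₂(1/4) = 0.5000
  -2/3 × log₂(2/3) = 0.3900
H(X) = 1.1887 bits


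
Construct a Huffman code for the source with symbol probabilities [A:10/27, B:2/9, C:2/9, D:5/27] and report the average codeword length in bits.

Huffman tree construction:
Combine smallest probabilities repeatedly
Resulting codes:
  A: 11 (length 2)
  B: 01 (length 2)
  C: 10 (length 2)
  D: 00 (length 2)
Average length = Σ p(s) × length(s) = 2.0000 bits


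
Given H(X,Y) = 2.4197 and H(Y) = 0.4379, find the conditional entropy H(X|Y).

Chain rule: H(X,Y) = H(X|Y) + H(Y)
H(X|Y) = H(X,Y) - H(Y) = 2.4197 - 0.4379 = 1.9818 bits


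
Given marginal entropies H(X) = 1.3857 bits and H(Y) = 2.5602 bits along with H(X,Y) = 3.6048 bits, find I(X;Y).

I(X;Y) = H(X) + H(Y) - H(X,Y)
I(X;Y) = 1.3857 + 2.5602 - 3.6048 = 0.3411 bits


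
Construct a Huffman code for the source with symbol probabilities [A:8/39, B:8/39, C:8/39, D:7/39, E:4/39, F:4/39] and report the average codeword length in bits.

Huffman tree construction:
Combine smallest probabilities repeatedly
Resulting codes:
  A: 111 (length 3)
  B: 00 (length 2)
  C: 01 (length 2)
  D: 110 (length 3)
  E: 100 (length 3)
  F: 101 (length 3)
Average length = Σ p(s) × length(s) = 2.5897 bits


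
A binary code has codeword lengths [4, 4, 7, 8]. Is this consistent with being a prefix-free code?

Kraft inequality: Σ 2^(-l_i) ≤ 1 for prefix-free code
Calculating: 2^(-4) + 2^(-4) + 2^(-7) + 2^(-8)
= 0.0625 + 0.0625 + 0.0078125 + 0.00390625
= 0.1367
Since 0.1367 ≤ 1, prefix-free code exists


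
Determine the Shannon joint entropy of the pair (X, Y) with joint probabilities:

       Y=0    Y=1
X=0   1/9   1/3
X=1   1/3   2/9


H(X,Y) = -Σ p(x,y) log₂ p(x,y)
  p(0,0)=1/9: -0.1111 × log₂(0.1111) = 0.3522
  p(0,1)=1/3: -0.3333 × log₂(0.3333) = 0.5283
  p(1,0)=1/3: -0.3333 × log₂(0.3333) = 0.5283
  p(1,1)=2/9: -0.2222 × log₂(0.2222) = 0.4822
H(X,Y) = 1.8911 bits


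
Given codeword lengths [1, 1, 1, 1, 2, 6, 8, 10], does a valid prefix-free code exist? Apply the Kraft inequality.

Kraft inequality: Σ 2^(-l_i) ≤ 1 for prefix-free code
Calculating: 2^(-1) + 2^(-1) + 2^(-1) + 2^(-1) + 2^(-2) + 2^(-6) + 2^(-8) + 2^(-10)
= 0.5 + 0.5 + 0.5 + 0.5 + 0.25 + 0.015625 + 0.00390625 + 0.0009765625
= 2.2705
Since 2.2705 > 1, prefix-free code does not exist


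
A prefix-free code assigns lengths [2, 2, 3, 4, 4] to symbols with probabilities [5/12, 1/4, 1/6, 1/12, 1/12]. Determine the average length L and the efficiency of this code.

Average length L = Σ p_i × l_i = 2.5000 bits
Entropy H = 2.0546 bits
Efficiency η = H/L × 100% = 82.18%


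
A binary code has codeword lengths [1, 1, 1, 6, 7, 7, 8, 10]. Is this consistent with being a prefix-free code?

Kraft inequality: Σ 2^(-l_i) ≤ 1 for prefix-free code
Calculating: 2^(-1) + 2^(-1) + 2^(-1) + 2^(-6) + 2^(-7) + 2^(-7) + 2^(-8) + 2^(-10)
= 0.5 + 0.5 + 0.5 + 0.015625 + 0.0078125 + 0.0078125 + 0.00390625 + 0.0009765625
= 1.5361
Since 1.5361 > 1, prefix-free code does not exist


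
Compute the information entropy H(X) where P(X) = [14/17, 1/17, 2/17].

H(X) = -Σ p(x) log₂ p(x)
  -14/17 × log₂(14/17) = 0.2307
  -1/17 × log₂(1/17) = 0.2404
  -2/17 × log₂(2/17) = 0.3632
H(X) = 0.8343 bits


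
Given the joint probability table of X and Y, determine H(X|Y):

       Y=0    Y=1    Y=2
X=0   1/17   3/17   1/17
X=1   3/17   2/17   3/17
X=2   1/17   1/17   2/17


H(X|Y) = Σ_y p(y) H(X|Y=y)
  p(Y=0) = 5/17, H(X|Y=0) = 1.3710
  p(Y=1) = 6/17, H(X|Y=1) = 1.4591
  p(Y=2) = 6/17, H(X|Y=2) = 1.4591
H(X|Y) = 0.2941×1.3710 + 0.3529×1.4591 + 0.3529×1.4591 = 1.4332 bits


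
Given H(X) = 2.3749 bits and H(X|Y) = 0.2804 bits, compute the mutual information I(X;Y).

I(X;Y) = H(X) - H(X|Y)
I(X;Y) = 2.3749 - 0.2804 = 2.0945 bits


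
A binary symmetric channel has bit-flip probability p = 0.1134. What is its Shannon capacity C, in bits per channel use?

For BSC with error probability p:
C = 1 - H(p) where H(p) is binary entropy
H(0.1134) = -0.1134 × log₂(0.1134) - 0.8866 × log₂(0.8866)
H(p) = 0.5101
C = 1 - 0.5101 = 0.4899 bits/use


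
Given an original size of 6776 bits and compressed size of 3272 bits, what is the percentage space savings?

Space savings = (1 - Compressed/Original) × 100%
= (1 - 3272/6776) × 100%
= 51.71%


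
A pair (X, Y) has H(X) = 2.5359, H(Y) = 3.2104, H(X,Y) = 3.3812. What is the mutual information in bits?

I(X;Y) = H(X) + H(Y) - H(X,Y)
I(X;Y) = 2.5359 + 3.2104 - 3.3812 = 2.3651 bits


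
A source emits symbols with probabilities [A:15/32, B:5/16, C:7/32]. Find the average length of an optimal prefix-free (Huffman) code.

Huffman tree construction:
Combine smallest probabilities repeatedly
Resulting codes:
  A: 0 (length 1)
  B: 11 (length 2)
  C: 10 (length 2)
Average length = Σ p(s) × length(s) = 1.5312 bits


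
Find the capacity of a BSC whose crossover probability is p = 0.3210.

For BSC with error probability p:
C = 1 - H(p) where H(p) is binary entropy
H(0.3210) = -0.3210 × log₂(0.3210) - 0.6790 × log₂(0.6790)
H(p) = 0.9055
C = 1 - 0.9055 = 0.0945 bits/use


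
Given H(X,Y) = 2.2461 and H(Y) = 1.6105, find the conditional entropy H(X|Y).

Chain rule: H(X,Y) = H(X|Y) + H(Y)
H(X|Y) = H(X,Y) - H(Y) = 2.2461 - 1.6105 = 0.6356 bits


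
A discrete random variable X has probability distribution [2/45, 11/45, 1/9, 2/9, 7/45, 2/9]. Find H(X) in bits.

H(X) = -Σ p(x) log₂ p(x)
  -2/45 × log₂(2/45) = 0.1996
  -11/45 × log₂(11/45) = 0.4968
  -1/9 × log₂(1/9) = 0.3522
  -2/9 × log₂(2/9) = 0.4822
  -7/45 × log₂(7/45) = 0.4176
  -2/9 × log₂(2/9) = 0.4822
H(X) = 2.4307 bits


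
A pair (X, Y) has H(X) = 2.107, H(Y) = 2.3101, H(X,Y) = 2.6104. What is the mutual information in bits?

I(X;Y) = H(X) + H(Y) - H(X,Y)
I(X;Y) = 2.107 + 2.3101 - 2.6104 = 1.8067 bits


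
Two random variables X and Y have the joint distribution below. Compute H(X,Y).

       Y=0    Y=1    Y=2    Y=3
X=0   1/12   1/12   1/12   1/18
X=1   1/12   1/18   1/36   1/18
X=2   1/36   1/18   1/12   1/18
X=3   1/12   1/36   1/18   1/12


H(X,Y) = -Σ p(x,y) log₂ p(x,y)
  p(0,0)=1/12: -0.0833 × log₂(0.0833) = 0.2987
  p(0,1)=1/12: -0.0833 × log₂(0.0833) = 0.2987
  p(0,2)=1/12: -0.0833 × log₂(0.0833) = 0.2987
  p(0,3)=1/18: -0.0556 × log₂(0.0556) = 0.2317
  p(1,0)=1/12: -0.0833 × log₂(0.0833) = 0.2987
  p(1,1)=1/18: -0.0556 × log₂(0.0556) = 0.2317
  p(1,2)=1/36: -0.0278 × log₂(0.0278) = 0.1436
  p(1,3)=1/18: -0.0556 × log₂(0.0556) = 0.2317
  p(2,0)=1/36: -0.0278 × log₂(0.0278) = 0.1436
  p(2,1)=1/18: -0.0556 × log₂(0.0556) = 0.2317
  p(2,2)=1/12: -0.0833 × log₂(0.0833) = 0.2987
  p(2,3)=1/18: -0.0556 × log₂(0.0556) = 0.2317
  p(3,0)=1/12: -0.0833 × log₂(0.0833) = 0.2987
  p(3,1)=1/36: -0.0278 × log₂(0.0278) = 0.1436
  p(3,2)=1/18: -0.0556 × log₂(0.0556) = 0.2317
  p(3,3)=1/12: -0.0833 × log₂(0.0833) = 0.2987
H(X,Y) = 3.9120 bits


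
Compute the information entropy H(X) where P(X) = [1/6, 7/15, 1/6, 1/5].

H(X) = -Σ p(x) log₂ p(x)
  -1/6 × log₂(1/6) = 0.4308
  -7/15 × log₂(7/15) = 0.5131
  -1/6 × log₂(1/6) = 0.4308
  -1/5 × log₂(1/5) = 0.4644
H(X) = 1.8392 bits


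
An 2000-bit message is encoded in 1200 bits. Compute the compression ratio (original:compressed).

Compression ratio = Original / Compressed
= 2000 / 1200 = 1.67:1


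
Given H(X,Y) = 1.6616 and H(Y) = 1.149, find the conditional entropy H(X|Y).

Chain rule: H(X,Y) = H(X|Y) + H(Y)
H(X|Y) = H(X,Y) - H(Y) = 1.6616 - 1.149 = 0.5126 bits


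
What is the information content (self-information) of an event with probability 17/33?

Information content I(x) = -log₂(p(x))
I = -log₂(17/33) = -log₂(0.5152)
I = 0.9569 bits


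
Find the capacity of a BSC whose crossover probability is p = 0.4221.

For BSC with error probability p:
C = 1 - H(p) where H(p) is binary entropy
H(0.4221) = -0.4221 × log₂(0.4221) - 0.5779 × log₂(0.5779)
H(p) = 0.9824
C = 1 - 0.9824 = 0.0176 bits/use


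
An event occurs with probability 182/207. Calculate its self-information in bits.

Information content I(x) = -log₂(p(x))
I = -log₂(182/207) = -log₂(0.8792)
I = 0.1857 bits


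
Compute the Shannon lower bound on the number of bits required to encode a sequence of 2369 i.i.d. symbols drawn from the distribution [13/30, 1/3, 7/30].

Entropy H = 1.5410 bits/symbol
Minimum bits = H × n = 1.5410 × 2369
= 3650.65 bits


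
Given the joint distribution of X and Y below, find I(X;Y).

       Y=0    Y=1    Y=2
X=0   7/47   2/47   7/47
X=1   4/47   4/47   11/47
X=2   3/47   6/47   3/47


H(X) = 1.5603, H(Y) = 1.5426, H(X,Y) = 2.9934
I(X;Y) = H(X) + H(Y) - H(X,Y) = 0.1096 bits


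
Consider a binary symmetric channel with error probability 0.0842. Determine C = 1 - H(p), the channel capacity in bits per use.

For BSC with error probability p:
C = 1 - H(p) where H(p) is binary entropy
H(0.0842) = -0.0842 × log₂(0.0842) - 0.9158 × log₂(0.9158)
H(p) = 0.4168
C = 1 - 0.4168 = 0.5832 bits/use


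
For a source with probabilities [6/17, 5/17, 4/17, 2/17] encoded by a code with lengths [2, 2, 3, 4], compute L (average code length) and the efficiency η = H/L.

Average length L = Σ p_i × l_i = 2.4706 bits
Entropy H = 1.9040 bits
Efficiency η = H/L × 100% = 77.07%


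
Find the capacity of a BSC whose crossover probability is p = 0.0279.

For BSC with error probability p:
C = 1 - H(p) where H(p) is binary entropy
H(0.0279) = -0.0279 × log₂(0.0279) - 0.9721 × log₂(0.9721)
H(p) = 0.1837
C = 1 - 0.1837 = 0.8163 bits/use


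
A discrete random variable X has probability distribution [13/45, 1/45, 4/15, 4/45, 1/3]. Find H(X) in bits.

H(X) = -Σ p(x) log₂ p(x)
  -13/45 × log₂(13/45) = 0.5175
  -1/45 × log₂(1/45) = 0.1220
  -4/15 × log₂(4/15) = 0.5085
  -4/45 × log₂(4/45) = 0.3104
  -1/3 × log₂(1/3) = 0.5283
H(X) = 1.9868 bits


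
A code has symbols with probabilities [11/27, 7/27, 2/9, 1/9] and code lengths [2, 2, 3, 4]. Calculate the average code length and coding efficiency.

Average length L = Σ p_i × l_i = 2.4444 bits
Entropy H = 1.8671 bits
Efficiency η = H/L × 100% = 76.38%


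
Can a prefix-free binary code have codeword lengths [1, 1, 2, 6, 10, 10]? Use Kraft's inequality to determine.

Kraft inequality: Σ 2^(-l_i) ≤ 1 for prefix-free code
Calculating: 2^(-1) + 2^(-1) + 2^(-2) + 2^(-6) + 2^(-10) + 2^(-10)
= 0.5 + 0.5 + 0.25 + 0.015625 + 0.0009765625 + 0.0009765625
= 1.2676
Since 1.2676 > 1, prefix-free code does not exist


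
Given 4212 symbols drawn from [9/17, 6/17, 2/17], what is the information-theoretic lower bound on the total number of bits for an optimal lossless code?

Entropy H = 1.3793 bits/symbol
Minimum bits = H × n = 1.3793 × 4212
= 5809.53 bits


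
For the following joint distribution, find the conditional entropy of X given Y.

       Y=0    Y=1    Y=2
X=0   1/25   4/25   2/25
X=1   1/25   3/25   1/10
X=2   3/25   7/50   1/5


H(X|Y) = Σ_y p(y) H(X|Y=y)
  p(Y=0) = 1/5, H(X|Y=0) = 1.3710
  p(Y=1) = 21/50, H(X|Y=1) = 1.5751
  p(Y=2) = 19/50, H(X|Y=2) = 1.4675
H(X|Y) = 0.2000×1.3710 + 0.4200×1.5751 + 0.3800×1.4675 = 1.4934 bits


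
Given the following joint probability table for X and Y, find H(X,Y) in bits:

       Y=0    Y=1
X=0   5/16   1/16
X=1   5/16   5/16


H(X,Y) = -Σ p(x,y) log₂ p(x,y)
  p(0,0)=5/16: -0.3125 × log₂(0.3125) = 0.5244
  p(0,1)=1/16: -0.0625 × log₂(0.0625) = 0.2500
  p(1,0)=5/16: -0.3125 × log₂(0.3125) = 0.5244
  p(1,1)=5/16: -0.3125 × log₂(0.3125) = 0.5244
H(X,Y) = 1.8232 bits


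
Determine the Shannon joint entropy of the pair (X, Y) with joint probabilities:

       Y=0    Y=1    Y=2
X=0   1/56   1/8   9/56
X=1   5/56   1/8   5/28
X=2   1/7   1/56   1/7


H(X,Y) = -Σ p(x,y) log₂ p(x,y)
  p(0,0)=1/56: -0.0179 × log₂(0.0179) = 0.1037
  p(0,1)=1/8: -0.1250 × log₂(0.1250) = 0.3750
  p(0,2)=9/56: -0.1607 × log₂(0.1607) = 0.4239
  p(1,0)=5/56: -0.0893 × log₂(0.0893) = 0.3112
  p(1,1)=1/8: -0.1250 × log₂(0.1250) = 0.3750
  p(1,2)=5/28: -0.1786 × log₂(0.1786) = 0.4438
  p(2,0)=1/7: -0.1429 × log₂(0.1429) = 0.4011
  p(2,1)=1/56: -0.0179 × log₂(0.0179) = 0.1037
  p(2,2)=1/7: -0.1429 × log₂(0.1429) = 0.4011
H(X,Y) = 2.9384 bits


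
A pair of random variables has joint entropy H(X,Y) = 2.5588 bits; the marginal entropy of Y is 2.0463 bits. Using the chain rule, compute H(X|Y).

Chain rule: H(X,Y) = H(X|Y) + H(Y)
H(X|Y) = H(X,Y) - H(Y) = 2.5588 - 2.0463 = 0.5125 bits


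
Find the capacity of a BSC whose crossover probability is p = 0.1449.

For BSC with error probability p:
C = 1 - H(p) where H(p) is binary entropy
H(0.1449) = -0.1449 × log₂(0.1449) - 0.8551 × log₂(0.8551)
H(p) = 0.5969
C = 1 - 0.5969 = 0.4031 bits/use


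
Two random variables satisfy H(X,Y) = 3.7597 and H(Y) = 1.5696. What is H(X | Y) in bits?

Chain rule: H(X,Y) = H(X|Y) + H(Y)
H(X|Y) = H(X,Y) - H(Y) = 3.7597 - 1.5696 = 2.1901 bits


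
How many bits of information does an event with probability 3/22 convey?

Information content I(x) = -log₂(p(x))
I = -log₂(3/22) = -log₂(0.1364)
I = 2.8745 bits


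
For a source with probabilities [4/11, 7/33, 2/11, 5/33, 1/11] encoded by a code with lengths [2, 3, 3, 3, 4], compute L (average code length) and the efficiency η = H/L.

Average length L = Σ p_i × l_i = 2.7273 bits
Entropy H = 2.1794 bits
Efficiency η = H/L × 100% = 79.91%


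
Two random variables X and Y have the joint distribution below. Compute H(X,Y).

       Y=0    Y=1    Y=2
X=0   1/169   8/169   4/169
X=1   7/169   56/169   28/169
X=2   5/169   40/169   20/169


H(X,Y) = -Σ p(x,y) log₂ p(x,y)
  p(0,0)=1/169: -0.0059 × log₂(0.0059) = 0.0438
  p(0,1)=8/169: -0.0473 × log₂(0.0473) = 0.2083
  p(0,2)=4/169: -0.0237 × log₂(0.0237) = 0.1278
  p(1,0)=7/169: -0.0414 × log₂(0.0414) = 0.1903
  p(1,1)=56/169: -0.3314 × log₂(0.3314) = 0.5280
  p(1,2)=28/169: -0.1657 × log₂(0.1657) = 0.4297
  p(2,0)=5/169: -0.0296 × log₂(0.0296) = 0.1503
  p(2,1)=40/169: -0.2367 × log₂(0.2367) = 0.4921
  p(2,2)=20/169: -0.1183 × log₂(0.1183) = 0.3644
H(X,Y) = 2.5346 bits


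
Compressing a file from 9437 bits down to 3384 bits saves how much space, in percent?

Space savings = (1 - Compressed/Original) × 100%
= (1 - 3384/9437) × 100%
= 64.14%


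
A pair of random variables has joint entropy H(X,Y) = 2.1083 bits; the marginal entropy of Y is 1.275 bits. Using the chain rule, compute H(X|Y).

Chain rule: H(X,Y) = H(X|Y) + H(Y)
H(X|Y) = H(X,Y) - H(Y) = 2.1083 - 1.275 = 0.8333 bits


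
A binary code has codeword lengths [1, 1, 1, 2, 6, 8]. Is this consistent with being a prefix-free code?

Kraft inequality: Σ 2^(-l_i) ≤ 1 for prefix-free code
Calculating: 2^(-1) + 2^(-1) + 2^(-1) + 2^(-2) + 2^(-6) + 2^(-8)
= 0.5 + 0.5 + 0.5 + 0.25 + 0.015625 + 0.00390625
= 1.7695
Since 1.7695 > 1, prefix-free code does not exist


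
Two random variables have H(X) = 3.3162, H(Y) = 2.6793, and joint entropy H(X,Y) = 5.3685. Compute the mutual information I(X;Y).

I(X;Y) = H(X) + H(Y) - H(X,Y)
I(X;Y) = 3.3162 + 2.6793 - 5.3685 = 0.627 bits


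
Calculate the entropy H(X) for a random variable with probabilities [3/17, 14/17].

H(X) = -Σ p(x) log₂ p(x)
  -3/17 × log₂(3/17) = 0.4416
  -14/17 × log₂(14/17) = 0.2307
H(X) = 0.6723 bits
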